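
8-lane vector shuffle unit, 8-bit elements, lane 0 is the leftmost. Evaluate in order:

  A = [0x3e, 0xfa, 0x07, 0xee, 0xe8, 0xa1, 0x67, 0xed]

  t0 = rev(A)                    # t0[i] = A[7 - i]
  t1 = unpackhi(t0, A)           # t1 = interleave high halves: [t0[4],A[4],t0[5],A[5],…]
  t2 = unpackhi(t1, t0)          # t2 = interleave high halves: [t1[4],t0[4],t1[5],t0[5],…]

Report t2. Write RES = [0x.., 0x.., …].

→ t0 |ed|67|a1|e8|ee|07|fa|3e|
→ t1 |ee|e8|07|a1|fa|67|3e|ed|
→ t2 |fa|ee|67|07|3e|fa|ed|3e|

RES = [ 0xfa  0xee  0x67  0x07  0x3e  0xfa  0xed  0x3e ]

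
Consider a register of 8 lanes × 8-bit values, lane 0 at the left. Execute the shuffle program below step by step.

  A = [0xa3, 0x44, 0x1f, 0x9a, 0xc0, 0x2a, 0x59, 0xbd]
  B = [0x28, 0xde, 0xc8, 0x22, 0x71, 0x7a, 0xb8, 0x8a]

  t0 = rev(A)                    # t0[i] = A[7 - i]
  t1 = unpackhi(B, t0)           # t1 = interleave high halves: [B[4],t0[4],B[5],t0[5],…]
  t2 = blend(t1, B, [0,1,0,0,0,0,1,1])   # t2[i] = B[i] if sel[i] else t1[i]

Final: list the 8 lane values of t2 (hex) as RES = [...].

RES = [0x71, 0xde, 0x7a, 0x1f, 0xb8, 0x44, 0xb8, 0x8a]

t0 = [0xbd, 0x59, 0x2a, 0xc0, 0x9a, 0x1f, 0x44, 0xa3]
t1 = [0x71, 0x9a, 0x7a, 0x1f, 0xb8, 0x44, 0x8a, 0xa3]
t2 = [0x71, 0xde, 0x7a, 0x1f, 0xb8, 0x44, 0xb8, 0x8a]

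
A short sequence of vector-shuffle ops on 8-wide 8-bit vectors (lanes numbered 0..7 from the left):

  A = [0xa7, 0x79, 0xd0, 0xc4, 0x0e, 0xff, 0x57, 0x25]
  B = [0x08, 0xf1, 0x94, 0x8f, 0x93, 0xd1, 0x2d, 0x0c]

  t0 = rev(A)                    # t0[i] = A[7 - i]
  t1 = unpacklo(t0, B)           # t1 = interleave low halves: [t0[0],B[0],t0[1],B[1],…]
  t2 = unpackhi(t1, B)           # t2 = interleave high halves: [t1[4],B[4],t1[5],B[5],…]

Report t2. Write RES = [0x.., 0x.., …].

RES = [ 0xff  0x93  0x94  0xd1  0x0e  0x2d  0x8f  0x0c ]

t0 = [0x25, 0x57, 0xff, 0x0e, 0xc4, 0xd0, 0x79, 0xa7]
t1 = [0x25, 0x08, 0x57, 0xf1, 0xff, 0x94, 0x0e, 0x8f]
t2 = [0xff, 0x93, 0x94, 0xd1, 0x0e, 0x2d, 0x8f, 0x0c]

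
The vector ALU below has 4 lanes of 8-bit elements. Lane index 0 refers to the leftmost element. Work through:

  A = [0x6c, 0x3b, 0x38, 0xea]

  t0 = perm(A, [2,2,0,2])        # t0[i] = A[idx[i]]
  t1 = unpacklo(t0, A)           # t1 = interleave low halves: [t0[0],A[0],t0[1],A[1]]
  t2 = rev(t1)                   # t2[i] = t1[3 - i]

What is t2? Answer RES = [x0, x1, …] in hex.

→ t0 |38|38|6c|38|
→ t1 |38|6c|38|3b|
→ t2 |3b|38|6c|38|

RES = [ 0x3b  0x38  0x6c  0x38 ]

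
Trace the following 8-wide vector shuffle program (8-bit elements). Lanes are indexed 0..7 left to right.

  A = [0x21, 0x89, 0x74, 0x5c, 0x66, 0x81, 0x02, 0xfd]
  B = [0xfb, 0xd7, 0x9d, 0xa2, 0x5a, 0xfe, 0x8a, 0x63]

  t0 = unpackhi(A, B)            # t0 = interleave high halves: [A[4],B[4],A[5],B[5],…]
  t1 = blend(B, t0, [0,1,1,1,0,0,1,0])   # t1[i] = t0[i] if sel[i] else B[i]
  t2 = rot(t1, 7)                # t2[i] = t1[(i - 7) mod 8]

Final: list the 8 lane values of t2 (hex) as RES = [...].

RES = [ 0x5a  0x81  0xfe  0x5a  0xfe  0xfd  0x63  0xfb ]

t0 = [0x66, 0x5a, 0x81, 0xfe, 0x02, 0x8a, 0xfd, 0x63]
t1 = [0xfb, 0x5a, 0x81, 0xfe, 0x5a, 0xfe, 0xfd, 0x63]
t2 = [0x5a, 0x81, 0xfe, 0x5a, 0xfe, 0xfd, 0x63, 0xfb]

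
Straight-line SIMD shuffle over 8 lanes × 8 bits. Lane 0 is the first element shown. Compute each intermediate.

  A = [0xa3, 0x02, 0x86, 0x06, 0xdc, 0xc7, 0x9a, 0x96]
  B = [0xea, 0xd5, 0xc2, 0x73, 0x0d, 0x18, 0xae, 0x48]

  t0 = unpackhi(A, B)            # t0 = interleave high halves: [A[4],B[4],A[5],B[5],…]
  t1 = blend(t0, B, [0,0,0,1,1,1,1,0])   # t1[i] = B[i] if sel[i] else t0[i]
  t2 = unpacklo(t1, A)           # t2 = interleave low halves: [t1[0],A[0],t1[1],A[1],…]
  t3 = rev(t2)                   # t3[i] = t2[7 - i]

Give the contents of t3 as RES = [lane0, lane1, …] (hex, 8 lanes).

RES = [ 0x06  0x73  0x86  0xc7  0x02  0x0d  0xa3  0xdc ]

→ t0 |dc|0d|c7|18|9a|ae|96|48|
→ t1 |dc|0d|c7|73|0d|18|ae|48|
→ t2 |dc|a3|0d|02|c7|86|73|06|
→ t3 |06|73|86|c7|02|0d|a3|dc|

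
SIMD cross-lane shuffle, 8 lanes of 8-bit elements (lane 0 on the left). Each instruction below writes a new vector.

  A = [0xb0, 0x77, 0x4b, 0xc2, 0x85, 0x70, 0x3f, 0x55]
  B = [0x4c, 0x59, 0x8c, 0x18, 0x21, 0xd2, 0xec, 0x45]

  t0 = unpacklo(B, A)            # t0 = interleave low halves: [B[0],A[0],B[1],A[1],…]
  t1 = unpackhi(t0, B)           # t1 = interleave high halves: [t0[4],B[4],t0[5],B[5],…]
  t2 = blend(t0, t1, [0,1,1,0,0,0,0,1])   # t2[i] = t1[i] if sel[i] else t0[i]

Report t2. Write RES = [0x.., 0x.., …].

RES = [ 0x4c  0x21  0x4b  0x77  0x8c  0x4b  0x18  0x45 ]

  t0: 4c b0 59 77 8c 4b 18 c2
  t1: 8c 21 4b d2 18 ec c2 45
  t2: 4c 21 4b 77 8c 4b 18 45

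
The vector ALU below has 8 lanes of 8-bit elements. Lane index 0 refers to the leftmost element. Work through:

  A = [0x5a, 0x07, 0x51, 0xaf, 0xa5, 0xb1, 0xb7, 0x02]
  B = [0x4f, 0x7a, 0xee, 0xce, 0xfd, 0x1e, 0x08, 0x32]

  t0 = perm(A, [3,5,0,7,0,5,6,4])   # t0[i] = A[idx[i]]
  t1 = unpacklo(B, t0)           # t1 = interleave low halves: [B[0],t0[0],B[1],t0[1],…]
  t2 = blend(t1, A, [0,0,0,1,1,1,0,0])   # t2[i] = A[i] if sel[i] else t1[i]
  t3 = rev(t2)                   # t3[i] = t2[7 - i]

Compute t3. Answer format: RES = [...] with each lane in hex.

RES = [0x02, 0xce, 0xb1, 0xa5, 0xaf, 0x7a, 0xaf, 0x4f]

  t0: af b1 5a 02 5a b1 b7 a5
  t1: 4f af 7a b1 ee 5a ce 02
  t2: 4f af 7a af a5 b1 ce 02
  t3: 02 ce b1 a5 af 7a af 4f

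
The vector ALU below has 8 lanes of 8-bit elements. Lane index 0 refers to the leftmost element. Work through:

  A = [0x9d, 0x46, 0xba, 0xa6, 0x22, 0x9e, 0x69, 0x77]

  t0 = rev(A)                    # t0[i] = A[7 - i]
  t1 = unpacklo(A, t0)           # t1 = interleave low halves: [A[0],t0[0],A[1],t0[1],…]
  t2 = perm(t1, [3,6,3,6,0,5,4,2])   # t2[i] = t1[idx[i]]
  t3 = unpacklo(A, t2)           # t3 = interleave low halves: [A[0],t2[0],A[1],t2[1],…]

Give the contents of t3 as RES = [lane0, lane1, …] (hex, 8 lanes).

RES = [0x9d, 0x69, 0x46, 0xa6, 0xba, 0x69, 0xa6, 0xa6]

→ t0 |77|69|9e|22|a6|ba|46|9d|
→ t1 |9d|77|46|69|ba|9e|a6|22|
→ t2 |69|a6|69|a6|9d|9e|ba|46|
→ t3 |9d|69|46|a6|ba|69|a6|a6|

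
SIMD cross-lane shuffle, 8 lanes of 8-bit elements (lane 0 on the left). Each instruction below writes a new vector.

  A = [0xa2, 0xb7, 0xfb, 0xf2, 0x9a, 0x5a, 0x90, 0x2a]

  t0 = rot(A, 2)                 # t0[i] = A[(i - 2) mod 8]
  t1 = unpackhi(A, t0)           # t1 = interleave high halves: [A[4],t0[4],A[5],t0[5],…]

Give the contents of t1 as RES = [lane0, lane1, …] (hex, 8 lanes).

t0 = [0x90, 0x2a, 0xa2, 0xb7, 0xfb, 0xf2, 0x9a, 0x5a]
t1 = [0x9a, 0xfb, 0x5a, 0xf2, 0x90, 0x9a, 0x2a, 0x5a]

RES = [ 0x9a  0xfb  0x5a  0xf2  0x90  0x9a  0x2a  0x5a ]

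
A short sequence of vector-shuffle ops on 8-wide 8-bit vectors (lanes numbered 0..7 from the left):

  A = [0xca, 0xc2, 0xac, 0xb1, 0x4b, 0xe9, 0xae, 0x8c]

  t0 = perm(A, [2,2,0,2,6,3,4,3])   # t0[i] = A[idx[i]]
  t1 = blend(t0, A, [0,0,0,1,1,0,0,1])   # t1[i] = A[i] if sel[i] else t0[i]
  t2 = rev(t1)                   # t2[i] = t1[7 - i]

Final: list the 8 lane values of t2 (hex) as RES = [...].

→ t0 |ac|ac|ca|ac|ae|b1|4b|b1|
→ t1 |ac|ac|ca|b1|4b|b1|4b|8c|
→ t2 |8c|4b|b1|4b|b1|ca|ac|ac|

RES = [0x8c, 0x4b, 0xb1, 0x4b, 0xb1, 0xca, 0xac, 0xac]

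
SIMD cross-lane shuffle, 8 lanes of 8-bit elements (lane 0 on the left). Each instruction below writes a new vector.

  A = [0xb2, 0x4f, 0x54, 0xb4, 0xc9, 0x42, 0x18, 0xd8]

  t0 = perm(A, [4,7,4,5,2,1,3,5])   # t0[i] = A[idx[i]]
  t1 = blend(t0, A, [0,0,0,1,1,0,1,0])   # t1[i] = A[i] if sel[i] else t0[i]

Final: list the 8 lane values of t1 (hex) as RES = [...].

RES = [ 0xc9  0xd8  0xc9  0xb4  0xc9  0x4f  0x18  0x42 ]

→ t0 |c9|d8|c9|42|54|4f|b4|42|
→ t1 |c9|d8|c9|b4|c9|4f|18|42|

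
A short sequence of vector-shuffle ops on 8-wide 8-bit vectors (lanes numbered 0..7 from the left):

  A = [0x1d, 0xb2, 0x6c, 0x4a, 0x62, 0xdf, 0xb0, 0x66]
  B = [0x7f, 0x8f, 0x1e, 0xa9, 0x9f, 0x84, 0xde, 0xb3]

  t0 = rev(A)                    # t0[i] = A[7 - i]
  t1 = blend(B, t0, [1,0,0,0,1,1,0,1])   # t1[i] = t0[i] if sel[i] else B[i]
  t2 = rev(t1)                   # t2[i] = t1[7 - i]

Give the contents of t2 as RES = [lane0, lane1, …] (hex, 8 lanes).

  t0: 66 b0 df 62 4a 6c b2 1d
  t1: 66 8f 1e a9 4a 6c de 1d
  t2: 1d de 6c 4a a9 1e 8f 66

RES = [0x1d, 0xde, 0x6c, 0x4a, 0xa9, 0x1e, 0x8f, 0x66]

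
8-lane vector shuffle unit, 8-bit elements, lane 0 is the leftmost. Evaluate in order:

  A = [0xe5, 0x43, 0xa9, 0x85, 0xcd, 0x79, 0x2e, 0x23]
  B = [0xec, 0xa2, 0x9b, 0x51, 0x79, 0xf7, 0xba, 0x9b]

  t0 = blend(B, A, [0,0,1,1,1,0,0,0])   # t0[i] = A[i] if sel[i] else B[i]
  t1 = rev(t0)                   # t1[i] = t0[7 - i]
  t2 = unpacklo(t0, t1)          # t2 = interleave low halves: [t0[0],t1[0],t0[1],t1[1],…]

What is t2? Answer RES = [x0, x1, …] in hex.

→ t0 |ec|a2|a9|85|cd|f7|ba|9b|
→ t1 |9b|ba|f7|cd|85|a9|a2|ec|
→ t2 |ec|9b|a2|ba|a9|f7|85|cd|

RES = [0xec, 0x9b, 0xa2, 0xba, 0xa9, 0xf7, 0x85, 0xcd]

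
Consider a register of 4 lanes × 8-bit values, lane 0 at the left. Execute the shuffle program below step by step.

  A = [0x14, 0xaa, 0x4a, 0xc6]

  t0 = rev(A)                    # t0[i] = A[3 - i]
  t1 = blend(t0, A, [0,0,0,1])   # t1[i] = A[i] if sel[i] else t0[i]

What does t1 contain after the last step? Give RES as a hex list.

→ t0 |c6|4a|aa|14|
→ t1 |c6|4a|aa|c6|

RES = [0xc6, 0x4a, 0xaa, 0xc6]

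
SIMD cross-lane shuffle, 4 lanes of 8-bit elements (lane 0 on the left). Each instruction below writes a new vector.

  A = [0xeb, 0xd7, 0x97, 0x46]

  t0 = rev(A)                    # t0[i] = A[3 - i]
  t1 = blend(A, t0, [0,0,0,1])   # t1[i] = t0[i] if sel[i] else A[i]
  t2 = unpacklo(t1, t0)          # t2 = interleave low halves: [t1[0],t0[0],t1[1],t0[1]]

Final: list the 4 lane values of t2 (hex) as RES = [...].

RES = [0xeb, 0x46, 0xd7, 0x97]

  t0: 46 97 d7 eb
  t1: eb d7 97 eb
  t2: eb 46 d7 97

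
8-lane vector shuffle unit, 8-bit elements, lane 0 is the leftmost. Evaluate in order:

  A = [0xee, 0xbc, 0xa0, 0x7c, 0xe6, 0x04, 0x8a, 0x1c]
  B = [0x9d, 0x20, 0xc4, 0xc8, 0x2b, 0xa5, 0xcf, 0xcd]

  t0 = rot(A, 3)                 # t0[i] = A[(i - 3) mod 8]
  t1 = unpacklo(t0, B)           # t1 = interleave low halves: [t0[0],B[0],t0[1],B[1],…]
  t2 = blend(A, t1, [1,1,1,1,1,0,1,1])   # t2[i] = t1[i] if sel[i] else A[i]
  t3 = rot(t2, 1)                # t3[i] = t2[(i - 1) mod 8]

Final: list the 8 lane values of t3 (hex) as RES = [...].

t0 = [0x04, 0x8a, 0x1c, 0xee, 0xbc, 0xa0, 0x7c, 0xe6]
t1 = [0x04, 0x9d, 0x8a, 0x20, 0x1c, 0xc4, 0xee, 0xc8]
t2 = [0x04, 0x9d, 0x8a, 0x20, 0x1c, 0x04, 0xee, 0xc8]
t3 = [0xc8, 0x04, 0x9d, 0x8a, 0x20, 0x1c, 0x04, 0xee]

RES = [ 0xc8  0x04  0x9d  0x8a  0x20  0x1c  0x04  0xee ]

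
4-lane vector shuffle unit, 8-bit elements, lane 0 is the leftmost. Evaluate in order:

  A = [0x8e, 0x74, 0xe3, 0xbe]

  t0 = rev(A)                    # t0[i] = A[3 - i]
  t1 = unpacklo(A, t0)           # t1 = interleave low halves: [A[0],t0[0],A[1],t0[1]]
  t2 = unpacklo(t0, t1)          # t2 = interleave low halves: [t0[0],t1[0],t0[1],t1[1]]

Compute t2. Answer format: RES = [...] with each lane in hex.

RES = [ 0xbe  0x8e  0xe3  0xbe ]

t0 = [0xbe, 0xe3, 0x74, 0x8e]
t1 = [0x8e, 0xbe, 0x74, 0xe3]
t2 = [0xbe, 0x8e, 0xe3, 0xbe]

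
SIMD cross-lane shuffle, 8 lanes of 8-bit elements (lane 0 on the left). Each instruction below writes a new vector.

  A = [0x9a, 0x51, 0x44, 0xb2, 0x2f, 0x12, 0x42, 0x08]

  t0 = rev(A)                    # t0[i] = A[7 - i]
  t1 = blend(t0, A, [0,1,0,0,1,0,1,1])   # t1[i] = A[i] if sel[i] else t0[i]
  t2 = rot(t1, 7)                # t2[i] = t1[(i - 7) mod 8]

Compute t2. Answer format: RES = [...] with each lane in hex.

RES = [0x51, 0x12, 0x2f, 0x2f, 0x44, 0x42, 0x08, 0x08]

t0 = [0x08, 0x42, 0x12, 0x2f, 0xb2, 0x44, 0x51, 0x9a]
t1 = [0x08, 0x51, 0x12, 0x2f, 0x2f, 0x44, 0x42, 0x08]
t2 = [0x51, 0x12, 0x2f, 0x2f, 0x44, 0x42, 0x08, 0x08]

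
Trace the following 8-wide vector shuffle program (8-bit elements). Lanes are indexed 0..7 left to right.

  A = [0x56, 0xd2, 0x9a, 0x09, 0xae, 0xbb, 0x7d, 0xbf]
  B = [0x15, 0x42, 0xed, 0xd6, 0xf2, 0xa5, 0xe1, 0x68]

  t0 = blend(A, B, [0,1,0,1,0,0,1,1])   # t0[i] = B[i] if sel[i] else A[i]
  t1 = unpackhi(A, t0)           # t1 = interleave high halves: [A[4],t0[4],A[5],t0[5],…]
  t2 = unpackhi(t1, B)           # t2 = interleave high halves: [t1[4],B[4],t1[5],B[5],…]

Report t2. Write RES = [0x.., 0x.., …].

→ t0 |56|42|9a|d6|ae|bb|e1|68|
→ t1 |ae|ae|bb|bb|7d|e1|bf|68|
→ t2 |7d|f2|e1|a5|bf|e1|68|68|

RES = [ 0x7d  0xf2  0xe1  0xa5  0xbf  0xe1  0x68  0x68 ]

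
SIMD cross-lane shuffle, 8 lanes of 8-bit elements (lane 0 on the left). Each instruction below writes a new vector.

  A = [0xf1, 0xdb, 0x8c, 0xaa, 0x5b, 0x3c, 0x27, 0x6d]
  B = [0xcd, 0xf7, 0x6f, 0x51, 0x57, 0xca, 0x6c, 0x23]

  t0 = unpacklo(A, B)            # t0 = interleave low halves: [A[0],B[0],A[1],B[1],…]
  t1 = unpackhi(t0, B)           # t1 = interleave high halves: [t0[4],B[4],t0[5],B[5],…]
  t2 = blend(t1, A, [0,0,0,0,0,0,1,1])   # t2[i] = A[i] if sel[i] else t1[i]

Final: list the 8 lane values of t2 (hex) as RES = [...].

  t0: f1 cd db f7 8c 6f aa 51
  t1: 8c 57 6f ca aa 6c 51 23
  t2: 8c 57 6f ca aa 6c 27 6d

RES = [ 0x8c  0x57  0x6f  0xca  0xaa  0x6c  0x27  0x6d ]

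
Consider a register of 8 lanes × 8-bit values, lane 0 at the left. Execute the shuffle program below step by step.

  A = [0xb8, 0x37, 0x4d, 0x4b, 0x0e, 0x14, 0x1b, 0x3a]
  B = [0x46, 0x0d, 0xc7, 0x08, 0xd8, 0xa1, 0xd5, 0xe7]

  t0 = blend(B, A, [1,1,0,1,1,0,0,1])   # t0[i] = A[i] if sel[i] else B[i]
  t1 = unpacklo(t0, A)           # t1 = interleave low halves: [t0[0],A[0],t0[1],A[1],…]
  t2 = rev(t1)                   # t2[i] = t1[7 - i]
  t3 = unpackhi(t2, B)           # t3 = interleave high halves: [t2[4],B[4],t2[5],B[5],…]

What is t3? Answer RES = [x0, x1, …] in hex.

→ t0 |b8|37|c7|4b|0e|a1|d5|3a|
→ t1 |b8|b8|37|37|c7|4d|4b|4b|
→ t2 |4b|4b|4d|c7|37|37|b8|b8|
→ t3 |37|d8|37|a1|b8|d5|b8|e7|

RES = [0x37, 0xd8, 0x37, 0xa1, 0xb8, 0xd5, 0xb8, 0xe7]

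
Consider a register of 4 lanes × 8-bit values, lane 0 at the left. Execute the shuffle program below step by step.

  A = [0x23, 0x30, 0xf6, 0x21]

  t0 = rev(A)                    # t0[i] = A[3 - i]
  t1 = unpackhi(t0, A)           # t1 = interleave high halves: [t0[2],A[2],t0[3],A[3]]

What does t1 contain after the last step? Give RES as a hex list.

t0 = [0x21, 0xf6, 0x30, 0x23]
t1 = [0x30, 0xf6, 0x23, 0x21]

RES = [ 0x30  0xf6  0x23  0x21 ]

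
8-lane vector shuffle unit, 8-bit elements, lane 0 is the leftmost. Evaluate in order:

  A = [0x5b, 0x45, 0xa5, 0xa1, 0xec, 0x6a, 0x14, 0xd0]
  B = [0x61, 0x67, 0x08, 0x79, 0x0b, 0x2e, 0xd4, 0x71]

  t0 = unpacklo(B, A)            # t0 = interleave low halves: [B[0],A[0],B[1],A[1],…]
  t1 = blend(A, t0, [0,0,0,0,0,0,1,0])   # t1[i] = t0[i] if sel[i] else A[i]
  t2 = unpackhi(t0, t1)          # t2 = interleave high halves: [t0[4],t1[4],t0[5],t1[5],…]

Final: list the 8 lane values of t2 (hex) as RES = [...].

→ t0 |61|5b|67|45|08|a5|79|a1|
→ t1 |5b|45|a5|a1|ec|6a|79|d0|
→ t2 |08|ec|a5|6a|79|79|a1|d0|

RES = [0x08, 0xec, 0xa5, 0x6a, 0x79, 0x79, 0xa1, 0xd0]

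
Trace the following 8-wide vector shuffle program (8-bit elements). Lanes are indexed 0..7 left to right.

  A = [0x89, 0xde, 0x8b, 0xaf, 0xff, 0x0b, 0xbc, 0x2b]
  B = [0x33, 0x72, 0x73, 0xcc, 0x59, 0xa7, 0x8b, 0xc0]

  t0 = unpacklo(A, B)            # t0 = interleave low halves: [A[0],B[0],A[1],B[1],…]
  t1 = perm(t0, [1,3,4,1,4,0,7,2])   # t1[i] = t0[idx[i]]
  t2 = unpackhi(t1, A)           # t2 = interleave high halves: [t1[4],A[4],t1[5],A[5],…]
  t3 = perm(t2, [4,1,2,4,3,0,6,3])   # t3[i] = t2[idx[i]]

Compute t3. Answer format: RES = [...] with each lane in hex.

RES = [0xcc, 0xff, 0x89, 0xcc, 0x0b, 0x8b, 0xde, 0x0b]

  t0: 89 33 de 72 8b 73 af cc
  t1: 33 72 8b 33 8b 89 cc de
  t2: 8b ff 89 0b cc bc de 2b
  t3: cc ff 89 cc 0b 8b de 0b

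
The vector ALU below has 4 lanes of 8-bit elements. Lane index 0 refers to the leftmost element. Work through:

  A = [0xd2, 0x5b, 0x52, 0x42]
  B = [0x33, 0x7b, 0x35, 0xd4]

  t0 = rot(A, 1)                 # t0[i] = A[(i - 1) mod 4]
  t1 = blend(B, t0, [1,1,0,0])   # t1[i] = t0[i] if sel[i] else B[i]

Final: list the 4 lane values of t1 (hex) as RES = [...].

RES = [0x42, 0xd2, 0x35, 0xd4]

→ t0 |42|d2|5b|52|
→ t1 |42|d2|35|d4|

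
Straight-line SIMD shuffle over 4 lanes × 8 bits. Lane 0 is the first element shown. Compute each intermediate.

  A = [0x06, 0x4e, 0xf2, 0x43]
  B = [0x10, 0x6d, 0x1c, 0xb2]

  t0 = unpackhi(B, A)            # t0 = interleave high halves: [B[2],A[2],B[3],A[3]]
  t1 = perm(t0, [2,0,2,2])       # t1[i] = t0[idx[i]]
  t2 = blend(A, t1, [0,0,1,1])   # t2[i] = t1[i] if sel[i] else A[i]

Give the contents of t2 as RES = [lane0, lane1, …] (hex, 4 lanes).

RES = [0x06, 0x4e, 0xb2, 0xb2]

  t0: 1c f2 b2 43
  t1: b2 1c b2 b2
  t2: 06 4e b2 b2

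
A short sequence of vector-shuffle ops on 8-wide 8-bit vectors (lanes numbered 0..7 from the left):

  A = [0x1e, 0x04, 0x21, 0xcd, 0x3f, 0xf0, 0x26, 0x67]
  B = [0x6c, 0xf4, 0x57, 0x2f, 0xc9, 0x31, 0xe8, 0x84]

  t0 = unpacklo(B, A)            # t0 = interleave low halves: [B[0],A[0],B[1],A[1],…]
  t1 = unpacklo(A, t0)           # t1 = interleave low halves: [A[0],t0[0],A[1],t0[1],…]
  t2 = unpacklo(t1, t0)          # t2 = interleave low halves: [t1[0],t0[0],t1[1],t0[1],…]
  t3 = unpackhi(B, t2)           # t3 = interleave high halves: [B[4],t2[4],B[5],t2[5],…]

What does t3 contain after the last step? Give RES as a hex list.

RES = [0xc9, 0x04, 0x31, 0xf4, 0xe8, 0x1e, 0x84, 0x04]

t0 = [0x6c, 0x1e, 0xf4, 0x04, 0x57, 0x21, 0x2f, 0xcd]
t1 = [0x1e, 0x6c, 0x04, 0x1e, 0x21, 0xf4, 0xcd, 0x04]
t2 = [0x1e, 0x6c, 0x6c, 0x1e, 0x04, 0xf4, 0x1e, 0x04]
t3 = [0xc9, 0x04, 0x31, 0xf4, 0xe8, 0x1e, 0x84, 0x04]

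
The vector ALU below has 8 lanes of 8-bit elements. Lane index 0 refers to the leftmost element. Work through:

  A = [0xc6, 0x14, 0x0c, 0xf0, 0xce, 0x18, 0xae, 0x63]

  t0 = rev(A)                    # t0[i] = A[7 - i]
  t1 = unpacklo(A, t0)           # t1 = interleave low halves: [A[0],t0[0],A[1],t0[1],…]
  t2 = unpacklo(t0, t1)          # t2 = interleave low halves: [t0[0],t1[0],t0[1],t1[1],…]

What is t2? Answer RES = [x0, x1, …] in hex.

  t0: 63 ae 18 ce f0 0c 14 c6
  t1: c6 63 14 ae 0c 18 f0 ce
  t2: 63 c6 ae 63 18 14 ce ae

RES = [0x63, 0xc6, 0xae, 0x63, 0x18, 0x14, 0xce, 0xae]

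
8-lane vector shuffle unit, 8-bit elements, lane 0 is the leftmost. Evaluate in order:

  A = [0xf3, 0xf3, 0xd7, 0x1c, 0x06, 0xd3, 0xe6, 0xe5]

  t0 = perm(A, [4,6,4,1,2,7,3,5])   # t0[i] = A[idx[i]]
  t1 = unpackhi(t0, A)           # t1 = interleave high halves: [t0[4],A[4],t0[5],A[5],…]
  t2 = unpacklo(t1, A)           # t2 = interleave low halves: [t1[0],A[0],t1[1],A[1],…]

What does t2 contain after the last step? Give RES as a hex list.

→ t0 |06|e6|06|f3|d7|e5|1c|d3|
→ t1 |d7|06|e5|d3|1c|e6|d3|e5|
→ t2 |d7|f3|06|f3|e5|d7|d3|1c|

RES = [ 0xd7  0xf3  0x06  0xf3  0xe5  0xd7  0xd3  0x1c ]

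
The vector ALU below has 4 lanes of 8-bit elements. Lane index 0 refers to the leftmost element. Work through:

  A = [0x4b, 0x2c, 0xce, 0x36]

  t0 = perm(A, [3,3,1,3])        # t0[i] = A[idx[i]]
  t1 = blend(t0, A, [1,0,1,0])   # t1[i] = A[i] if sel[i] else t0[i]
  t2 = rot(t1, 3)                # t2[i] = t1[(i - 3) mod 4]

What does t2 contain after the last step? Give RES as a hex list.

→ t0 |36|36|2c|36|
→ t1 |4b|36|ce|36|
→ t2 |36|ce|36|4b|

RES = [ 0x36  0xce  0x36  0x4b ]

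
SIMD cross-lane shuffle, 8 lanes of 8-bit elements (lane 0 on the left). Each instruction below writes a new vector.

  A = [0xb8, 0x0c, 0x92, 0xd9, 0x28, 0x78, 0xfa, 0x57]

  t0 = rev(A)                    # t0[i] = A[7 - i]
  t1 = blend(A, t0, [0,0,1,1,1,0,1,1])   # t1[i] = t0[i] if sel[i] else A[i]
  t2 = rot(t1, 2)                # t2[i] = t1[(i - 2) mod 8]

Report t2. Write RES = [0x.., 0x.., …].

  t0: 57 fa 78 28 d9 92 0c b8
  t1: b8 0c 78 28 d9 78 0c b8
  t2: 0c b8 b8 0c 78 28 d9 78

RES = [0x0c, 0xb8, 0xb8, 0x0c, 0x78, 0x28, 0xd9, 0x78]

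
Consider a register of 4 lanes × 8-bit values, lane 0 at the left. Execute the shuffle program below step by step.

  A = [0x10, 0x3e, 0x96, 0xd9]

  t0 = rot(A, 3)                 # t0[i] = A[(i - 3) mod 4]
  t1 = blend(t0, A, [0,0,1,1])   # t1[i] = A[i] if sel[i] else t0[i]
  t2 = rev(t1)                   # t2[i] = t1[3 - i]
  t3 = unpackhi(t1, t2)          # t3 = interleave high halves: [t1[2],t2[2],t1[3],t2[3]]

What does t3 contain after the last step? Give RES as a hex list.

RES = [ 0x96  0x96  0xd9  0x3e ]

t0 = [0x3e, 0x96, 0xd9, 0x10]
t1 = [0x3e, 0x96, 0x96, 0xd9]
t2 = [0xd9, 0x96, 0x96, 0x3e]
t3 = [0x96, 0x96, 0xd9, 0x3e]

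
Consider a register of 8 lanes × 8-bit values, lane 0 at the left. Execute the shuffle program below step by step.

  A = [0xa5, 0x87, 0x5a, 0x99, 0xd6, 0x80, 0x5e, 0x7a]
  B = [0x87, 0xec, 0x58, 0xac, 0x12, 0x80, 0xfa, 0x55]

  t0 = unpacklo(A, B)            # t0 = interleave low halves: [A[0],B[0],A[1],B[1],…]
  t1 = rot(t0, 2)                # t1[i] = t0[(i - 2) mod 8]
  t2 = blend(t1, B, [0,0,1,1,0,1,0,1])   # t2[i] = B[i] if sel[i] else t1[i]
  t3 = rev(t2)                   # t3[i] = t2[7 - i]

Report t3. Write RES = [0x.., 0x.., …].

RES = [ 0x55  0x5a  0x80  0x87  0xac  0x58  0xac  0x99 ]

→ t0 |a5|87|87|ec|5a|58|99|ac|
→ t1 |99|ac|a5|87|87|ec|5a|58|
→ t2 |99|ac|58|ac|87|80|5a|55|
→ t3 |55|5a|80|87|ac|58|ac|99|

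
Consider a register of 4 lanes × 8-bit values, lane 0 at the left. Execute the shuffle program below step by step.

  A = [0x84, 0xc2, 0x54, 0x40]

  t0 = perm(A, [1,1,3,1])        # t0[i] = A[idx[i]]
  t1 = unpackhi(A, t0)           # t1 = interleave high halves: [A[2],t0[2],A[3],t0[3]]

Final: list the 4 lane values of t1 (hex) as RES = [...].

→ t0 |c2|c2|40|c2|
→ t1 |54|40|40|c2|

RES = [ 0x54  0x40  0x40  0xc2 ]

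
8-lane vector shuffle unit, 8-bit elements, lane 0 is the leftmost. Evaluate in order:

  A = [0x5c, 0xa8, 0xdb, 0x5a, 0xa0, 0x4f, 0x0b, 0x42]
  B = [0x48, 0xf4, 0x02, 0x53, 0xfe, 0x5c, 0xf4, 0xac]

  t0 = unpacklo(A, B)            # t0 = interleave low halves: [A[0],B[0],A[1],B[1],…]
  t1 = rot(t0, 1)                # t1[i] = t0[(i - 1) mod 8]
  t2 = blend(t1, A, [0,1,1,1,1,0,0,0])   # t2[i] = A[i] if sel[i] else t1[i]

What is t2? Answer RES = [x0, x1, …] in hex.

  t0: 5c 48 a8 f4 db 02 5a 53
  t1: 53 5c 48 a8 f4 db 02 5a
  t2: 53 a8 db 5a a0 db 02 5a

RES = [0x53, 0xa8, 0xdb, 0x5a, 0xa0, 0xdb, 0x02, 0x5a]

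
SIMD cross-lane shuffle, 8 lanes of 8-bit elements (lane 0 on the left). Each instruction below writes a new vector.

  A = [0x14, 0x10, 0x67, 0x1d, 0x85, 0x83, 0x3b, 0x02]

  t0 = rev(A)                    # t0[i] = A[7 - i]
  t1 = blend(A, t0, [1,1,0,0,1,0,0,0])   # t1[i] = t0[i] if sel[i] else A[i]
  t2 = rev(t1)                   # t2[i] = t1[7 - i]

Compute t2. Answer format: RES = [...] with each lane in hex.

RES = [0x02, 0x3b, 0x83, 0x1d, 0x1d, 0x67, 0x3b, 0x02]

t0 = [0x02, 0x3b, 0x83, 0x85, 0x1d, 0x67, 0x10, 0x14]
t1 = [0x02, 0x3b, 0x67, 0x1d, 0x1d, 0x83, 0x3b, 0x02]
t2 = [0x02, 0x3b, 0x83, 0x1d, 0x1d, 0x67, 0x3b, 0x02]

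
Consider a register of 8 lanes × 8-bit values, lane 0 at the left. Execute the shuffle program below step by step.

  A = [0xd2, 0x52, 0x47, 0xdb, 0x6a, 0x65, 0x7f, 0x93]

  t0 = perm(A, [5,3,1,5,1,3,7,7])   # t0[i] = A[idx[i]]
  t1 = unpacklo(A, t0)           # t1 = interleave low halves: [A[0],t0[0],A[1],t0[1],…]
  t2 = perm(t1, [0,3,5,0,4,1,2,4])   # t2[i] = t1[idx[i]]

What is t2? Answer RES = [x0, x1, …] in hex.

RES = [ 0xd2  0xdb  0x52  0xd2  0x47  0x65  0x52  0x47 ]

  t0: 65 db 52 65 52 db 93 93
  t1: d2 65 52 db 47 52 db 65
  t2: d2 db 52 d2 47 65 52 47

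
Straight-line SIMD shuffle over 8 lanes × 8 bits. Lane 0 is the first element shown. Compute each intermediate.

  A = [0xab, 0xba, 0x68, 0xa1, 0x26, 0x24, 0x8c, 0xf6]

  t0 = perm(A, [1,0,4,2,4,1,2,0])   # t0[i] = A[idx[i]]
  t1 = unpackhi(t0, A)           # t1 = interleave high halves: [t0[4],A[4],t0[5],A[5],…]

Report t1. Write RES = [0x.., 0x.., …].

RES = [0x26, 0x26, 0xba, 0x24, 0x68, 0x8c, 0xab, 0xf6]

→ t0 |ba|ab|26|68|26|ba|68|ab|
→ t1 |26|26|ba|24|68|8c|ab|f6|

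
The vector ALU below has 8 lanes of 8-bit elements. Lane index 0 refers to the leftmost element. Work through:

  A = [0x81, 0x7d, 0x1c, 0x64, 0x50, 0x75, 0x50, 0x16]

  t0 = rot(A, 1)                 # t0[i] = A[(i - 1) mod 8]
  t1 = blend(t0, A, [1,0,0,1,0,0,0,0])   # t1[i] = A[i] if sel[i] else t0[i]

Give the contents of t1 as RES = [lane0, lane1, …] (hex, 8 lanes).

RES = [ 0x81  0x81  0x7d  0x64  0x64  0x50  0x75  0x50 ]

t0 = [0x16, 0x81, 0x7d, 0x1c, 0x64, 0x50, 0x75, 0x50]
t1 = [0x81, 0x81, 0x7d, 0x64, 0x64, 0x50, 0x75, 0x50]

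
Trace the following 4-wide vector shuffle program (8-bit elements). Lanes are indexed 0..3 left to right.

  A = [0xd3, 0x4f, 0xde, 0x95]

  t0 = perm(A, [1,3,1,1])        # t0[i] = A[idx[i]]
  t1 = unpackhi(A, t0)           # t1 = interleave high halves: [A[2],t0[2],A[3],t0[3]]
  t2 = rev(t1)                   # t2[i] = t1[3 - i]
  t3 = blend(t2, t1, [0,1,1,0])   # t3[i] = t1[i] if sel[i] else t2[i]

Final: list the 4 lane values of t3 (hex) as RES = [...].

t0 = [0x4f, 0x95, 0x4f, 0x4f]
t1 = [0xde, 0x4f, 0x95, 0x4f]
t2 = [0x4f, 0x95, 0x4f, 0xde]
t3 = [0x4f, 0x4f, 0x95, 0xde]

RES = [0x4f, 0x4f, 0x95, 0xde]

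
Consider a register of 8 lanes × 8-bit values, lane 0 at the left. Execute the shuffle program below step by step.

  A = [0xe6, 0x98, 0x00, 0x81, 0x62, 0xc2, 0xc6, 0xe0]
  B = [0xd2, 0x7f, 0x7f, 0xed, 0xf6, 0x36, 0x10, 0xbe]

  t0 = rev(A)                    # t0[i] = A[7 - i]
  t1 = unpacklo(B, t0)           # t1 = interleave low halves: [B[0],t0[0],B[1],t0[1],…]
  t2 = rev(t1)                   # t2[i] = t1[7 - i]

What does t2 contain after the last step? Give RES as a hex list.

→ t0 |e0|c6|c2|62|81|00|98|e6|
→ t1 |d2|e0|7f|c6|7f|c2|ed|62|
→ t2 |62|ed|c2|7f|c6|7f|e0|d2|

RES = [0x62, 0xed, 0xc2, 0x7f, 0xc6, 0x7f, 0xe0, 0xd2]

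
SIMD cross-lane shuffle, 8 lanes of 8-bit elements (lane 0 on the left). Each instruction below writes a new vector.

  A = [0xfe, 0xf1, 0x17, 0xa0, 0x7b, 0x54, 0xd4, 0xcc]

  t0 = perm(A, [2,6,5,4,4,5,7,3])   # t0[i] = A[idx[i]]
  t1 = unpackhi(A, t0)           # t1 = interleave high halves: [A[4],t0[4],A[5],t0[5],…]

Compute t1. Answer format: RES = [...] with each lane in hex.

RES = [ 0x7b  0x7b  0x54  0x54  0xd4  0xcc  0xcc  0xa0 ]

→ t0 |17|d4|54|7b|7b|54|cc|a0|
→ t1 |7b|7b|54|54|d4|cc|cc|a0|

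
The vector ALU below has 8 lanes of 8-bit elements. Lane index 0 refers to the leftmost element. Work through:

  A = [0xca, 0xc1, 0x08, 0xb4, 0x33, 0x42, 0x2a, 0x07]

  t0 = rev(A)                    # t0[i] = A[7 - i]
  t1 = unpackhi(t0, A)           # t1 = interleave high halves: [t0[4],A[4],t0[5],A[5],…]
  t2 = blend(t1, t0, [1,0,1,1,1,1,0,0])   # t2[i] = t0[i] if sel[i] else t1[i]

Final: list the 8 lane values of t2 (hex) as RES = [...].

RES = [0x07, 0x33, 0x42, 0x33, 0xb4, 0x08, 0xca, 0x07]

→ t0 |07|2a|42|33|b4|08|c1|ca|
→ t1 |b4|33|08|42|c1|2a|ca|07|
→ t2 |07|33|42|33|b4|08|ca|07|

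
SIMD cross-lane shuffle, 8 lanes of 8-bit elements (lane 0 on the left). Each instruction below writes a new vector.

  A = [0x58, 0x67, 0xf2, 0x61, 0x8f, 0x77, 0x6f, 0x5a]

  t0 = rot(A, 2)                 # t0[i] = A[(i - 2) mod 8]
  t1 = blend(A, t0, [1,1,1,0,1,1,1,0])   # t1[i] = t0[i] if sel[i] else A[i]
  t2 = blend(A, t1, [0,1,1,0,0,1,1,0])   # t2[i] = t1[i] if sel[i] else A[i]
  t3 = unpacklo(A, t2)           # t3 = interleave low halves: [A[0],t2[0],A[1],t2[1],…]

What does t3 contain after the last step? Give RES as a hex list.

RES = [ 0x58  0x58  0x67  0x5a  0xf2  0x58  0x61  0x61 ]

  t0: 6f 5a 58 67 f2 61 8f 77
  t1: 6f 5a 58 61 f2 61 8f 5a
  t2: 58 5a 58 61 8f 61 8f 5a
  t3: 58 58 67 5a f2 58 61 61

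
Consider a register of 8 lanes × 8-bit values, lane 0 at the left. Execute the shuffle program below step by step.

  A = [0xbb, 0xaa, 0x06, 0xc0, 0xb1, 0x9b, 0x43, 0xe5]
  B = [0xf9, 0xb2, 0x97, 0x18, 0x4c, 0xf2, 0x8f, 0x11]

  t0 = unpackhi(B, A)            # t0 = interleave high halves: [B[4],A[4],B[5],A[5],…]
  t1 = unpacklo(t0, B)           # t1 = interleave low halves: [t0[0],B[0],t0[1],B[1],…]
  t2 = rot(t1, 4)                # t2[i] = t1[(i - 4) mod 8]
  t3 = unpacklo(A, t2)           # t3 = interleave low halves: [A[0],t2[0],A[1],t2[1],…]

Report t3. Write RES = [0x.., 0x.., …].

t0 = [0x4c, 0xb1, 0xf2, 0x9b, 0x8f, 0x43, 0x11, 0xe5]
t1 = [0x4c, 0xf9, 0xb1, 0xb2, 0xf2, 0x97, 0x9b, 0x18]
t2 = [0xf2, 0x97, 0x9b, 0x18, 0x4c, 0xf9, 0xb1, 0xb2]
t3 = [0xbb, 0xf2, 0xaa, 0x97, 0x06, 0x9b, 0xc0, 0x18]

RES = [0xbb, 0xf2, 0xaa, 0x97, 0x06, 0x9b, 0xc0, 0x18]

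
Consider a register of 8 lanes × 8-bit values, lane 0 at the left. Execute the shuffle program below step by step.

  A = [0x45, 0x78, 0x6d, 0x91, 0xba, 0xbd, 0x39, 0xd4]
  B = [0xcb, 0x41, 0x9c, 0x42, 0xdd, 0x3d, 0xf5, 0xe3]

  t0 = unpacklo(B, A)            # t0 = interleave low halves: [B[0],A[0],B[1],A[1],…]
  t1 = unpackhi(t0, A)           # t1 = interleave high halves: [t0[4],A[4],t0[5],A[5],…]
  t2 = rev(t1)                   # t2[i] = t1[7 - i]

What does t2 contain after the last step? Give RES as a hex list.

t0 = [0xcb, 0x45, 0x41, 0x78, 0x9c, 0x6d, 0x42, 0x91]
t1 = [0x9c, 0xba, 0x6d, 0xbd, 0x42, 0x39, 0x91, 0xd4]
t2 = [0xd4, 0x91, 0x39, 0x42, 0xbd, 0x6d, 0xba, 0x9c]

RES = [ 0xd4  0x91  0x39  0x42  0xbd  0x6d  0xba  0x9c ]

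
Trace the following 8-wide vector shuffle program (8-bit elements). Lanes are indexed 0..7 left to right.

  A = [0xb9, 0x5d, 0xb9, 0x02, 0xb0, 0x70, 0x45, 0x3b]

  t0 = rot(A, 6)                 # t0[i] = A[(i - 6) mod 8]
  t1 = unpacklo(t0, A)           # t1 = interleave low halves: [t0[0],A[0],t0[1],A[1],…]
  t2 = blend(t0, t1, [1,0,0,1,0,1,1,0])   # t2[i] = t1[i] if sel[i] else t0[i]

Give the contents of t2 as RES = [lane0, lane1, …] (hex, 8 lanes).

RES = [ 0xb9  0x02  0xb0  0x5d  0x45  0xb9  0x70  0x5d ]

t0 = [0xb9, 0x02, 0xb0, 0x70, 0x45, 0x3b, 0xb9, 0x5d]
t1 = [0xb9, 0xb9, 0x02, 0x5d, 0xb0, 0xb9, 0x70, 0x02]
t2 = [0xb9, 0x02, 0xb0, 0x5d, 0x45, 0xb9, 0x70, 0x5d]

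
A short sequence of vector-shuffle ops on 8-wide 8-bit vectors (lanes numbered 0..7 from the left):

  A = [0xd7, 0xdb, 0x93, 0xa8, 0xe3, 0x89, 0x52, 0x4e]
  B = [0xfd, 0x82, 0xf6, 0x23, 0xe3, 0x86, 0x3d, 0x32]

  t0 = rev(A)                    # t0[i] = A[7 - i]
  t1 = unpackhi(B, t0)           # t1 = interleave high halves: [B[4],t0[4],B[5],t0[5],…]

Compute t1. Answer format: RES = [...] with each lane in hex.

  t0: 4e 52 89 e3 a8 93 db d7
  t1: e3 a8 86 93 3d db 32 d7

RES = [ 0xe3  0xa8  0x86  0x93  0x3d  0xdb  0x32  0xd7 ]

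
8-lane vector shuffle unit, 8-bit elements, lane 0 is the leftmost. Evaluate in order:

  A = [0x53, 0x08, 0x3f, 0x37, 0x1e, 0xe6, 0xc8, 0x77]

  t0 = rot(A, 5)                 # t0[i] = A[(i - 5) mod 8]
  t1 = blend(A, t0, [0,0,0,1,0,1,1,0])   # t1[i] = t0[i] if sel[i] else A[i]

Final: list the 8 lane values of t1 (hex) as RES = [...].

  t0: 37 1e e6 c8 77 53 08 3f
  t1: 53 08 3f c8 1e 53 08 77

RES = [0x53, 0x08, 0x3f, 0xc8, 0x1e, 0x53, 0x08, 0x77]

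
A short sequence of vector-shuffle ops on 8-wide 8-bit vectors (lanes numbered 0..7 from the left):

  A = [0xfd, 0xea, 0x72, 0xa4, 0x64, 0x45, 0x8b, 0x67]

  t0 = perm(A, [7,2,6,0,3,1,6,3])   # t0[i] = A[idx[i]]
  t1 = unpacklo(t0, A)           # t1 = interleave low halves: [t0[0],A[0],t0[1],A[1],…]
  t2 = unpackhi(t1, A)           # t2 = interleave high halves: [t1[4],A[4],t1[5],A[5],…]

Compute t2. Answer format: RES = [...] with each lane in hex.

t0 = [0x67, 0x72, 0x8b, 0xfd, 0xa4, 0xea, 0x8b, 0xa4]
t1 = [0x67, 0xfd, 0x72, 0xea, 0x8b, 0x72, 0xfd, 0xa4]
t2 = [0x8b, 0x64, 0x72, 0x45, 0xfd, 0x8b, 0xa4, 0x67]

RES = [ 0x8b  0x64  0x72  0x45  0xfd  0x8b  0xa4  0x67 ]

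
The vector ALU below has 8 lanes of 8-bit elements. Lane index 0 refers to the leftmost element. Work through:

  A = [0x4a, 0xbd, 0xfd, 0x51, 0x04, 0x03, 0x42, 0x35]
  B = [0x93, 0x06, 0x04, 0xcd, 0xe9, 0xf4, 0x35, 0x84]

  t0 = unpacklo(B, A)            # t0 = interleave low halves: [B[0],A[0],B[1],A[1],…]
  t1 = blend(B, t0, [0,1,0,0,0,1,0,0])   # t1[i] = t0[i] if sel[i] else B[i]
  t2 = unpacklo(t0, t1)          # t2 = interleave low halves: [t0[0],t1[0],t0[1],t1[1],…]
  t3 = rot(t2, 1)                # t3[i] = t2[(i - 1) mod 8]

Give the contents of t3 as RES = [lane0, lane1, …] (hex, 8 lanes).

→ t0 |93|4a|06|bd|04|fd|cd|51|
→ t1 |93|4a|04|cd|e9|fd|35|84|
→ t2 |93|93|4a|4a|06|04|bd|cd|
→ t3 |cd|93|93|4a|4a|06|04|bd|

RES = [ 0xcd  0x93  0x93  0x4a  0x4a  0x06  0x04  0xbd ]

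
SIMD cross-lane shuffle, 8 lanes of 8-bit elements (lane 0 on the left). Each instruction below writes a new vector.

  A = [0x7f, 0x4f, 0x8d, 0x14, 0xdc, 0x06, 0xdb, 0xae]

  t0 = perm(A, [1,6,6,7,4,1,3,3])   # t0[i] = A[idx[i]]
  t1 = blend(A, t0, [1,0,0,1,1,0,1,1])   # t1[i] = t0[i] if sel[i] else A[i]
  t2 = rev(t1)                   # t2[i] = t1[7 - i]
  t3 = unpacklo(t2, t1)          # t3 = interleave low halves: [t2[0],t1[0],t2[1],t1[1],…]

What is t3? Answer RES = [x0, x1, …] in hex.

t0 = [0x4f, 0xdb, 0xdb, 0xae, 0xdc, 0x4f, 0x14, 0x14]
t1 = [0x4f, 0x4f, 0x8d, 0xae, 0xdc, 0x06, 0x14, 0x14]
t2 = [0x14, 0x14, 0x06, 0xdc, 0xae, 0x8d, 0x4f, 0x4f]
t3 = [0x14, 0x4f, 0x14, 0x4f, 0x06, 0x8d, 0xdc, 0xae]

RES = [ 0x14  0x4f  0x14  0x4f  0x06  0x8d  0xdc  0xae ]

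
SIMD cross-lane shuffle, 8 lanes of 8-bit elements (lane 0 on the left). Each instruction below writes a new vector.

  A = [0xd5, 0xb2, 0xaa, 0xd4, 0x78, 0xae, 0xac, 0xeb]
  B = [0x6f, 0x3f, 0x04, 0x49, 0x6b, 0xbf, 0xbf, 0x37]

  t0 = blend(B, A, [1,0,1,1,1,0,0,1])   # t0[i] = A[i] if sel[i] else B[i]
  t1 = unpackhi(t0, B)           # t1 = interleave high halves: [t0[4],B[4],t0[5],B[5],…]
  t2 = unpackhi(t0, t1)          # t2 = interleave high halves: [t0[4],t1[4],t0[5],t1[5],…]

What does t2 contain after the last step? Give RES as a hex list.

  t0: d5 3f aa d4 78 bf bf eb
  t1: 78 6b bf bf bf bf eb 37
  t2: 78 bf bf bf bf eb eb 37

RES = [0x78, 0xbf, 0xbf, 0xbf, 0xbf, 0xeb, 0xeb, 0x37]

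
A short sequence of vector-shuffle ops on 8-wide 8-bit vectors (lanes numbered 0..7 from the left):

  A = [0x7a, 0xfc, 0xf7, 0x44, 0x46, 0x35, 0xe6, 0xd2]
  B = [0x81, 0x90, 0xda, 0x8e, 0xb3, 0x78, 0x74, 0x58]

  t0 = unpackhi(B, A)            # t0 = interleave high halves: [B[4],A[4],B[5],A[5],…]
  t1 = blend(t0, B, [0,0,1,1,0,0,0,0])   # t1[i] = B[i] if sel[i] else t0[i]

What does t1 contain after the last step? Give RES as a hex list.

RES = [ 0xb3  0x46  0xda  0x8e  0x74  0xe6  0x58  0xd2 ]

→ t0 |b3|46|78|35|74|e6|58|d2|
→ t1 |b3|46|da|8e|74|e6|58|d2|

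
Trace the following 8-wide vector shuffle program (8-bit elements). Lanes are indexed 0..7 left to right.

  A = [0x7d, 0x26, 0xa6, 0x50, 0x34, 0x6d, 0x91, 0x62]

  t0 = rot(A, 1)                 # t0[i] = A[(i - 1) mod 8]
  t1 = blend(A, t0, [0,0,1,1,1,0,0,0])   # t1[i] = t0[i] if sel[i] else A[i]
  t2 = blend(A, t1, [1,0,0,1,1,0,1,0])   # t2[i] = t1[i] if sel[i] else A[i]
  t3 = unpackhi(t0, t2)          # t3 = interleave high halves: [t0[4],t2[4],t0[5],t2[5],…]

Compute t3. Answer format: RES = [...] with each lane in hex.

→ t0 |62|7d|26|a6|50|34|6d|91|
→ t1 |7d|26|26|a6|50|6d|91|62|
→ t2 |7d|26|a6|a6|50|6d|91|62|
→ t3 |50|50|34|6d|6d|91|91|62|

RES = [ 0x50  0x50  0x34  0x6d  0x6d  0x91  0x91  0x62 ]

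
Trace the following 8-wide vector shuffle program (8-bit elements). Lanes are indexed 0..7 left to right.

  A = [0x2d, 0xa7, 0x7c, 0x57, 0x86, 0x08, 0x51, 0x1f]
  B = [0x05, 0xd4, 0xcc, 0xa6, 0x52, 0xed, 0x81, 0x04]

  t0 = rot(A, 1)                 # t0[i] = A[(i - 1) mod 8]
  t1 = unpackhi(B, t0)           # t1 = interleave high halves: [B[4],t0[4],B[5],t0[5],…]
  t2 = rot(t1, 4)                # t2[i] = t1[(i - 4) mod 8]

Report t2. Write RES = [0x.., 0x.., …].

  t0: 1f 2d a7 7c 57 86 08 51
  t1: 52 57 ed 86 81 08 04 51
  t2: 81 08 04 51 52 57 ed 86

RES = [ 0x81  0x08  0x04  0x51  0x52  0x57  0xed  0x86 ]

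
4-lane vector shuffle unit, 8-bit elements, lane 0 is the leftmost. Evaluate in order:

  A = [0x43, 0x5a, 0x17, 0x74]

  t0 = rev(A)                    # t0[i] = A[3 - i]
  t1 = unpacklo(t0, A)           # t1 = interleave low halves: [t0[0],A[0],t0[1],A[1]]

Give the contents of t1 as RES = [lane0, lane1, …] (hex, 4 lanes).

→ t0 |74|17|5a|43|
→ t1 |74|43|17|5a|

RES = [0x74, 0x43, 0x17, 0x5a]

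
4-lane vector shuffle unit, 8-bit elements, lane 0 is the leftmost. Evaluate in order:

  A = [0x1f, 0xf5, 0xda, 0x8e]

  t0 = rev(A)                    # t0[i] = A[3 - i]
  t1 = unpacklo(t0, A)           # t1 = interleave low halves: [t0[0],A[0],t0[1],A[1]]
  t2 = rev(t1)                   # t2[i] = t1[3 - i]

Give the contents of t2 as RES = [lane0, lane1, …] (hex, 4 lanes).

RES = [ 0xf5  0xda  0x1f  0x8e ]

  t0: 8e da f5 1f
  t1: 8e 1f da f5
  t2: f5 da 1f 8e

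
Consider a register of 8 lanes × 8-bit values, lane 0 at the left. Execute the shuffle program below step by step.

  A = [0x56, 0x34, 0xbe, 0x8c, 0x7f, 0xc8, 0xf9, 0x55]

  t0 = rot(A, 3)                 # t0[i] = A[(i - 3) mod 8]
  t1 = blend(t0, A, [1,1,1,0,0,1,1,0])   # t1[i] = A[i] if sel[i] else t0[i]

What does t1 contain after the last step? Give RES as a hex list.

→ t0 |c8|f9|55|56|34|be|8c|7f|
→ t1 |56|34|be|56|34|c8|f9|7f|

RES = [0x56, 0x34, 0xbe, 0x56, 0x34, 0xc8, 0xf9, 0x7f]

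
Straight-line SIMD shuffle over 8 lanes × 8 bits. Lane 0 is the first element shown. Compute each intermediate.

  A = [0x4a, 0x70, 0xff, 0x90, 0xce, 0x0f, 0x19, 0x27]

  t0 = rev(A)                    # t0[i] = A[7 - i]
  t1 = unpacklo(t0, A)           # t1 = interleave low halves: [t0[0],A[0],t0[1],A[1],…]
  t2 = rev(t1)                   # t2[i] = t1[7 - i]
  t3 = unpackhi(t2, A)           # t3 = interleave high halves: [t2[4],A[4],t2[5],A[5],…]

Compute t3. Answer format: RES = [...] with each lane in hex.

RES = [0x70, 0xce, 0x19, 0x0f, 0x4a, 0x19, 0x27, 0x27]

t0 = [0x27, 0x19, 0x0f, 0xce, 0x90, 0xff, 0x70, 0x4a]
t1 = [0x27, 0x4a, 0x19, 0x70, 0x0f, 0xff, 0xce, 0x90]
t2 = [0x90, 0xce, 0xff, 0x0f, 0x70, 0x19, 0x4a, 0x27]
t3 = [0x70, 0xce, 0x19, 0x0f, 0x4a, 0x19, 0x27, 0x27]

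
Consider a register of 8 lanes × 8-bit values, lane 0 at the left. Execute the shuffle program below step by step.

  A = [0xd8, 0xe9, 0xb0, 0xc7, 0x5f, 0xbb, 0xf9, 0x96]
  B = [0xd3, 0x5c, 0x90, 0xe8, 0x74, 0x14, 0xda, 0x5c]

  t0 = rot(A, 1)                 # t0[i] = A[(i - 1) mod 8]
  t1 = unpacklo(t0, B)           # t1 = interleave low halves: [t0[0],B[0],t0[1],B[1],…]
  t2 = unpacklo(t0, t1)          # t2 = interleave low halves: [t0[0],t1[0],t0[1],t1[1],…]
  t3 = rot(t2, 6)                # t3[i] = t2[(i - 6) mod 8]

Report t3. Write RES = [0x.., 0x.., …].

  t0: 96 d8 e9 b0 c7 5f bb f9
  t1: 96 d3 d8 5c e9 90 b0 e8
  t2: 96 96 d8 d3 e9 d8 b0 5c
  t3: d8 d3 e9 d8 b0 5c 96 96

RES = [ 0xd8  0xd3  0xe9  0xd8  0xb0  0x5c  0x96  0x96 ]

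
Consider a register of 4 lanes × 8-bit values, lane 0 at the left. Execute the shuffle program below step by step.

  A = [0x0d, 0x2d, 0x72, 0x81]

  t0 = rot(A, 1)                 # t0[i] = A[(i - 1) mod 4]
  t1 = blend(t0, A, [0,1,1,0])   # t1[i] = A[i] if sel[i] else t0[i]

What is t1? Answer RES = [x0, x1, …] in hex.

RES = [0x81, 0x2d, 0x72, 0x72]

  t0: 81 0d 2d 72
  t1: 81 2d 72 72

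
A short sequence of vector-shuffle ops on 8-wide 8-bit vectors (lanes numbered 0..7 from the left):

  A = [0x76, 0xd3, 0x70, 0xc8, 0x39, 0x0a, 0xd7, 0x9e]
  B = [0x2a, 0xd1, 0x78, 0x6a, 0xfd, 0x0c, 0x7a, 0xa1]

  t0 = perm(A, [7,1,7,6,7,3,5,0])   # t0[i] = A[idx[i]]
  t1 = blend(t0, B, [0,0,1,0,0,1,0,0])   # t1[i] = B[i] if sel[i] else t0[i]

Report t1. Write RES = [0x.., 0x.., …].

  t0: 9e d3 9e d7 9e c8 0a 76
  t1: 9e d3 78 d7 9e 0c 0a 76

RES = [ 0x9e  0xd3  0x78  0xd7  0x9e  0x0c  0x0a  0x76 ]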